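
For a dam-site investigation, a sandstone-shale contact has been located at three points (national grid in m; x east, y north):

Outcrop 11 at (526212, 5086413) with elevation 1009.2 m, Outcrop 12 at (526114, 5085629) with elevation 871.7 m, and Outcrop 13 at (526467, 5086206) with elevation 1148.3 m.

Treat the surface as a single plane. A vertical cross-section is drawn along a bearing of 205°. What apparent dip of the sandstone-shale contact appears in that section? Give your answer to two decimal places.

Let the plane be z = a·x + b·y + c.
Outcrop 12−Outcrop 11: −98a − 784b = −137.5;  Outcrop 13−Outcrop 11: 255a − 207b = 139.1.
Solving gives a = 0.62449, b = 0.09732.
Unit vector along 205° is (sin 205°, cos 205°) = (-0.4226, -0.9063).
Slope in that direction = a·(-0.4226) + b·(-0.9063) = −0.35212.
Apparent dip = arctan|0.35212| = 19.40° (true dip is 32.3°, so apparent ≤ true as expected).

19.40°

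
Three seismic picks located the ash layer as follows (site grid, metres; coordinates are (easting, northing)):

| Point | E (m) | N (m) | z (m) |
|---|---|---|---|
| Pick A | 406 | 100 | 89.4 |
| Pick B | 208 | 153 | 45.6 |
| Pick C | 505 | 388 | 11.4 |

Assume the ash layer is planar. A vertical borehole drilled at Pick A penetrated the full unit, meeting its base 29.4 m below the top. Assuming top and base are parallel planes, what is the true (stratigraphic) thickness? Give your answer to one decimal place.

27.8 m

Two edge vectors: Pick A→Pick B = (-198, 53, -43.8), Pick A→Pick C = (99, 288, -78).
Normal n = (Pick A→Pick B) × (Pick A→Pick C) = (8480.4, -19780.2, -62271).
So ∂z/∂E = −n_x/n_z = 0.13619 and ∂z/∂N = −n_y/n_z = −0.31765.
|∇z| = √(a²+b²) = 0.34561, so dip δ = arctan(0.34561) = 19.07°.
True thickness = vertical thickness × cos δ = 29.4 × cos 19.07° = 27.8 m.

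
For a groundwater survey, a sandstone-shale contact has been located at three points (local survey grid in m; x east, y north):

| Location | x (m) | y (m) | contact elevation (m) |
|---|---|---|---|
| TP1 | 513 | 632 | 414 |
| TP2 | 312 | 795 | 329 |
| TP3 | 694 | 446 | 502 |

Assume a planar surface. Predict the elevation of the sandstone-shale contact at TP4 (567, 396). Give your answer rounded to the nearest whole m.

493 m

Let the plane be z = a·x + b·y + c.
TP2−TP1: −201a + 163b = −85;  TP3−TP1: 181a − 186b = 88.
Solving gives a = 0.18597, b = −0.29215.
Then c = 414 − a·513 − b·632 = 503.23.
At (567, 396): z = 105.4 − 115.7 + 503.23 = 493.0 m.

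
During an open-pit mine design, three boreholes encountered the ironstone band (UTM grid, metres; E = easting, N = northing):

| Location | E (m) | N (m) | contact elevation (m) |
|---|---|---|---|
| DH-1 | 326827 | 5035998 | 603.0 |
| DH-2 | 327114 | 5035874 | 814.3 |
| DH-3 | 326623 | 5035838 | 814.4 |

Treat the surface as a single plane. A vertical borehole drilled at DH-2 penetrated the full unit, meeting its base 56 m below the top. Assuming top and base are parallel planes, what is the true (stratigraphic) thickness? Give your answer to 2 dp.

31.63 m

Two edge vectors: DH-1→DH-2 = (287, -124, 211.3), DH-1→DH-3 = (-204, -160, 211.4).
Normal n = (DH-1→DH-2) × (DH-1→DH-3) = (7594.4, -103777, -71216).
So ∂z/∂E = −n_x/n_z = 0.10664 and ∂z/∂N = −n_y/n_z = −1.45721.
|∇z| = √(a²+b²) = 1.46111, so dip δ = arctan(1.46111) = 55.61°.
True thickness = vertical thickness × cos δ = 56 × cos 55.61° = 31.63 m.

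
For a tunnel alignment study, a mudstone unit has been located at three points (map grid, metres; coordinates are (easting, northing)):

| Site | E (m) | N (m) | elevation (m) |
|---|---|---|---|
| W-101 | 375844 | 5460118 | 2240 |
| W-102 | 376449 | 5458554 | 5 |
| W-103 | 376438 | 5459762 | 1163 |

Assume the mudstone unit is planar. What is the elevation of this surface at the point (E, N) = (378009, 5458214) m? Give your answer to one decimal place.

Two edge vectors: W-101→W-102 = (605, -1564, -2235), W-101→W-103 = (594, -356, -1077).
Normal n = (W-101→W-102) × (W-101→W-103) = (888768, -676005, 713636).
So ∂z/∂E = −n_x/n_z = −1.245408023 and ∂z/∂N = −n_y/n_z = 0.947268636.
Intercept c from W-101: 2240 + 468079.13 − 5172198.53 = −4701879.39.
At (378009, 5458214): z = −470775.4 + 5170394.9 − 4701879.39 = -2259.9 m.

-2259.9 m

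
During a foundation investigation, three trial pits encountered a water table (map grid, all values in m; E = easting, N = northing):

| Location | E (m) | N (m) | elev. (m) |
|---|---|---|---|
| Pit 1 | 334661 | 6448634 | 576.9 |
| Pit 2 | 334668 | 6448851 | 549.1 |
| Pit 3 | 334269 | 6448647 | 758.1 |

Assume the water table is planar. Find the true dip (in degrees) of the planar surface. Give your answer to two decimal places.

25.62°

Let the plane be z = a·E + b·N + c.
Pit 2−Pit 1: 7a + 217b = −27.8;  Pit 3−Pit 1: −392a + 13b = 181.2.
Solving gives a = −0.46599, b = −0.11308.
Gradient magnitude |∇z| = √(a² + b²) = √(0.21715 + 0.01279) = 0.47952.
True dip = arctan(0.47952) = 25.62°, dipping toward ENE (azimuth ≈ 076°).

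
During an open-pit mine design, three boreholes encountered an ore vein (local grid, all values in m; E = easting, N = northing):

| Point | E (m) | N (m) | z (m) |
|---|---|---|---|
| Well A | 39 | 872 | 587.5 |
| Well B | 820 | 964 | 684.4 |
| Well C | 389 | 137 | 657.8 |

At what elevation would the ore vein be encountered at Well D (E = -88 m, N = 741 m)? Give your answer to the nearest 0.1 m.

Two edge vectors: Well A→Well B = (781, 92, 96.9), Well A→Well C = (350, -735, 70.3).
Normal n = (Well A→Well B) × (Well A→Well C) = (77689.1, -20989.3, -606235).
So ∂z/∂E = −n_x/n_z = 0.12815 and ∂z/∂N = −n_y/n_z = −0.03462.
Intercept c from Well A: 587.5 − 5.00 + 30.19 = 612.69.
At (-88, 741): z = −11.3 − 25.7 + 612.69 = 575.8 m.

575.8 m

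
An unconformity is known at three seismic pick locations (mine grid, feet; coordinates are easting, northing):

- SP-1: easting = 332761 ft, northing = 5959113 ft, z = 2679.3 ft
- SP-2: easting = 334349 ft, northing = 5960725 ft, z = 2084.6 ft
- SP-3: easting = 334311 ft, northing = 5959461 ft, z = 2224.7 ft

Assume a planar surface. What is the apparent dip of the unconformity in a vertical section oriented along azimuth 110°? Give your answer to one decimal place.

12.3°

Let the plane be z = a·easting + b·northing + c.
SP-2−SP-1: 1588a + 1612b = −594.7;  SP-3−SP-1: 1550a + 348b = −454.6.
Solving gives a = −0.27023, b = −0.10271.
Unit vector along 110° is (sin 110°, cos 110°) = (0.9397, -0.3420).
Slope in that direction = a·(0.9397) + b·(-0.3420) = −0.21880.
Apparent dip = arctan|0.21880| = 12.3° (true dip is 16.1°, so apparent ≤ true as expected).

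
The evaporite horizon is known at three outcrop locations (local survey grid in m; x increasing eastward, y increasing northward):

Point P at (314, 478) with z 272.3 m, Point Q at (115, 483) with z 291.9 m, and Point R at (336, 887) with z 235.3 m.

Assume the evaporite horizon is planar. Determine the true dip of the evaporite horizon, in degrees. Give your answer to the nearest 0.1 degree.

7.5°

Two edge vectors: Point P→Point Q = (-199, 5, 19.6), Point P→Point R = (22, 409, -37).
Normal n = (Point P→Point Q) × (Point P→Point R) = (-8201.4, -6931.8, -81501).
So ∂z/∂x = −n_x/n_z = −0.10063 and ∂z/∂y = −n_y/n_z = −0.08505.
Gradient magnitude |∇z| = √(a² + b²) = √(0.01013 + 0.00723) = 0.13176.
True dip = arctan(0.13176) = 7.5°, dipping toward NE (azimuth ≈ 050°).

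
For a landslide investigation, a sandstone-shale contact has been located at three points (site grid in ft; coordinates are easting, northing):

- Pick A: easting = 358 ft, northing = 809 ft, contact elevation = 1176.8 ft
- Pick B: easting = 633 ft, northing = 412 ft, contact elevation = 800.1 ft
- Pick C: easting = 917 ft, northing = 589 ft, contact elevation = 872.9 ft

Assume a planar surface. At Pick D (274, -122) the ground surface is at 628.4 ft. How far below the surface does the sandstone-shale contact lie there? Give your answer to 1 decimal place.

164.4 ft

Two edge vectors: Pick A→Pick B = (275, -397, -376.7), Pick A→Pick C = (559, -220, -303.9).
Normal n = (Pick A→Pick B) × (Pick A→Pick C) = (37774.3, -127002.8, 161423).
So ∂z/∂easting = −n_x/n_z = −0.23401 and ∂z/∂northing = −n_y/n_z = 0.78677.
Intercept c from Pick A: 1176.8 + 83.77 − 636.50 = 624.08.
At (274, -122): z_contact = −64.12 − 95.99 + 624.08 = 463.97 ft.
Depth below ground = 628.4 − 463.97 = 164.4 ft.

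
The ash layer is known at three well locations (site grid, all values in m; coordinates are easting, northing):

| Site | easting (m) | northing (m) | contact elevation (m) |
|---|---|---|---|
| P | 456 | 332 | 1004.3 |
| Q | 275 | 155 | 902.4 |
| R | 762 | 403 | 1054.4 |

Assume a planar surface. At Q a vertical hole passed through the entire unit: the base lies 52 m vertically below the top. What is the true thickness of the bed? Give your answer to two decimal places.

45.82 m

Let the plane be z = a·easting + b·northing + c.
Q−P: −181a − 177b = −101.9;  R−P: 306a + 71b = 50.1.
Solving gives a = 0.03952, b = 0.53529.
|∇z| = √(a²+b²) = 0.53675, so dip δ = arctan(0.53675) = 28.22°.
True thickness = vertical thickness × cos δ = 52 × cos 28.22° = 45.82 m.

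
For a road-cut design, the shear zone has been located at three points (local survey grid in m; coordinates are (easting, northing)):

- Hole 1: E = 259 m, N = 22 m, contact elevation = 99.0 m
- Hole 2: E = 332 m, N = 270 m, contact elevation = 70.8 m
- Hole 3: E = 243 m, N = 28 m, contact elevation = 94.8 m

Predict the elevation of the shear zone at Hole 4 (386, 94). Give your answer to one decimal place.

Let the plane be z = a·E + b·N + c.
Hole 2−Hole 1: 73a + 248b = −28.2;  Hole 3−Hole 1: −16a + 6b = −4.2.
Solving gives a = 0.19800, b = −0.17199.
Then c = 99 − a·259 − b·22 = 51.50.
At (386, 94): z = 76.4 − 16.2 + 51.50 = 111.8 m.

111.8 m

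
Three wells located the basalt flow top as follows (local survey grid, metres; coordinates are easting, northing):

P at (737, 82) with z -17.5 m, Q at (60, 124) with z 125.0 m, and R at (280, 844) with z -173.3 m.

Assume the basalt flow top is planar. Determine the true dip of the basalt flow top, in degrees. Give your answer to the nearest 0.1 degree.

22.5°

Two edge vectors: P→Q = (-677, 42, 142.5), P→R = (-457, 762, -155.8).
Normal n = (P→Q) × (P→R) = (-115128.6, -170599.1, -496680).
So ∂z/∂easting = −n_x/n_z = −0.23180 and ∂z/∂northing = −n_y/n_z = −0.34348.
Gradient magnitude |∇z| = √(a² + b²) = √(0.05373 + 0.11798) = 0.41438.
True dip = arctan(0.41438) = 22.5°, dipping toward NE (azimuth ≈ 034°).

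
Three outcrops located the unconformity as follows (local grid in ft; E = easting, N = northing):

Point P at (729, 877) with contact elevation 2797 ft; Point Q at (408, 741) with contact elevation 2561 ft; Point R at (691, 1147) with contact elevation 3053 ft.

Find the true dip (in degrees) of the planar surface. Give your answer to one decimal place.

Let the plane be z = a·E + b·N + c.
Point Q−Point P: −321a − 136b = −236;  Point R−Point P: −38a + 270b = 256.
Solving gives a = 0.31473, b = 0.99244.
Gradient magnitude |∇z| = √(a² + b²) = √(0.09905 + 0.98494) = 1.04115.
True dip = arctan(1.04115) = 46.2°, dipping toward SSW (azimuth ≈ 198°).

46.2°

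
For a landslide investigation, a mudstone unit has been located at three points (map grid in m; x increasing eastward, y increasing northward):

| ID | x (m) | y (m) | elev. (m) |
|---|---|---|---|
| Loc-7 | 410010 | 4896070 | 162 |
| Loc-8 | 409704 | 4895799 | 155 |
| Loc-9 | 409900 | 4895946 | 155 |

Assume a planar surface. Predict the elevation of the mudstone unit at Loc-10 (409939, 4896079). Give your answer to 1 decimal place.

172.5 m

Two edge vectors: Loc-7→Loc-8 = (-306, -271, -7), Loc-7→Loc-9 = (-110, -124, -7).
Normal n = (Loc-7→Loc-8) × (Loc-7→Loc-9) = (1029, -1372, 8134).
So ∂z/∂x = −n_x/n_z = −0.126506024 and ∂z/∂y = −n_y/n_z = 0.168674699.
Intercept c from Loc-7: 162 + 51868.73 − 825843.13 = −773812.40.
At (409939, 4896079): z = −51859.8 + 825844.7 − 773812.40 = 172.5 m.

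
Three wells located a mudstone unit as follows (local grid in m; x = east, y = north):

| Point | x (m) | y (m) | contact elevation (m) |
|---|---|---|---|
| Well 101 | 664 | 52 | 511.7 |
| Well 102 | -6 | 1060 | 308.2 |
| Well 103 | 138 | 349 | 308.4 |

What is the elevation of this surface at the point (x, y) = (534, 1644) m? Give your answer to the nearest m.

Two edge vectors: Well 101→Well 102 = (-670, 1008, -203.5), Well 101→Well 103 = (-526, 297, -203.3).
Normal n = (Well 101→Well 102) × (Well 101→Well 103) = (-144486.9, -29170, 331218).
So ∂z/∂x = −n_x/n_z = 0.43623 and ∂z/∂y = −n_y/n_z = 0.08807.
Intercept c from Well 101: 511.7 − 289.66 − 4.58 = 217.46.
At (534, 1644): z = 232.9 + 144.8 + 217.46 = 595.2 m.

595 m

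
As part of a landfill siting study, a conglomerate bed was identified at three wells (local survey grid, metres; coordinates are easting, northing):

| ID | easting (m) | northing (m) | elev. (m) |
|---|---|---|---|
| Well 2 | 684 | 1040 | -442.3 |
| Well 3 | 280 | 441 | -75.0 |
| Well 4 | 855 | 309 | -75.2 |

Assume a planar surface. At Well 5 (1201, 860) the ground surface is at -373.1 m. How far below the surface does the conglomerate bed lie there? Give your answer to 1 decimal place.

36.8 m

Two edge vectors: Well 2→Well 3 = (-404, -599, 367.3), Well 2→Well 4 = (171, -731, 367.1).
Normal n = (Well 2→Well 3) × (Well 2→Well 4) = (48603.4, 211116.7, 397753).
So ∂z/∂easting = −n_x/n_z = −0.122195 and ∂z/∂northing = −n_y/n_z = −0.530773.
Intercept c from Well 2: -442.3 + 83.58 + 552.00 = 193.29.
At (1201, 860): z_contact = −146.76 − 456.47 + 193.29 = -409.94 m.
Depth below ground = -373.1 − (-409.94) = 36.8 m.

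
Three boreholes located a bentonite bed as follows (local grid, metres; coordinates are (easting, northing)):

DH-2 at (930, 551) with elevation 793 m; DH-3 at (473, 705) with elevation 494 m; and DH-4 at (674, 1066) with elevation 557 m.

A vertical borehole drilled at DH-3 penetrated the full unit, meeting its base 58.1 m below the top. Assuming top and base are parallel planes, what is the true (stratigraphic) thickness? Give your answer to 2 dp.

Let the plane be z = a·E + b·N + c.
DH-3−DH-2: −457a + 154b = −299;  DH-4−DH-2: −256a + 515b = −236.
Solving gives a = 0.60042, b = −0.15979.
|∇z| = √(a²+b²) = 0.62132, so dip δ = arctan(0.62132) = 31.85°.
True thickness = vertical thickness × cos δ = 58.1 × cos 31.85° = 49.35 m.

49.35 m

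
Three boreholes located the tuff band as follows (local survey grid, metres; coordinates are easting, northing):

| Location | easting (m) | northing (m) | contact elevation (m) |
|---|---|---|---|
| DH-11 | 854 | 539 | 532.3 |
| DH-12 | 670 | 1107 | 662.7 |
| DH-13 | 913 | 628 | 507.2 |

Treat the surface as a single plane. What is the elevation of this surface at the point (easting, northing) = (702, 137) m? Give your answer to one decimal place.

586.3 m

Let the plane be z = a·easting + b·northing + c.
DH-12−DH-11: −184a + 568b = 130.4;  DH-13−DH-11: 59a + 89b = −25.1.
Solving gives a = −0.518409, b = 0.061642.
Then c = 532.3 − a·854 − b·539 = 941.80.
At (702, 137): z = −363.9 + 8.4 + 941.80 = 586.3 m.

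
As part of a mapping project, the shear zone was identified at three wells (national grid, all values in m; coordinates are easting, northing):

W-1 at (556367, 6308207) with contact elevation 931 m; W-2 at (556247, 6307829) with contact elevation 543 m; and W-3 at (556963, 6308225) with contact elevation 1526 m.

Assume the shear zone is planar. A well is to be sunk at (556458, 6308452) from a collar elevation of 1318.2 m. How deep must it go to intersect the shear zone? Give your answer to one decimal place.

122.8 m

Let the plane be z = a·easting + b·northing + c.
W-2−W-1: −120a − 378b = −388;  W-3−W-1: 596a + 18b = 595.
Solving gives a = 0.976686028, b = 0.716395970.
Then c = 931 − a·556367 − b·6308207 = −5061638.95.
At (556458, 6308452): z_contact = 543484.75 + 4519349.59 − 5061638.95 = 1195.40 m.
Depth below ground = 1318.2 − 1195.40 = 122.8 m.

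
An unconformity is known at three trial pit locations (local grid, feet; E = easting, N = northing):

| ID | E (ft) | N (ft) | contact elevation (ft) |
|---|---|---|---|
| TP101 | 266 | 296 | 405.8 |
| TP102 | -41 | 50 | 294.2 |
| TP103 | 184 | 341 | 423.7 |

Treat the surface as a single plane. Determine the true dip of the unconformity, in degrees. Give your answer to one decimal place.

Let the plane be z = a·E + b·N + c.
TP102−TP101: −307a − 246b = −111.6;  TP103−TP101: −82a + 45b = 17.9.
Solving gives a = 0.01820, b = 0.43094.
Gradient magnitude |∇z| = √(a² + b²) = √(0.00033 + 0.18571) = 0.43133.
True dip = arctan(0.43133) = 23.3°, dipping toward S (azimuth ≈ 182°).

23.3°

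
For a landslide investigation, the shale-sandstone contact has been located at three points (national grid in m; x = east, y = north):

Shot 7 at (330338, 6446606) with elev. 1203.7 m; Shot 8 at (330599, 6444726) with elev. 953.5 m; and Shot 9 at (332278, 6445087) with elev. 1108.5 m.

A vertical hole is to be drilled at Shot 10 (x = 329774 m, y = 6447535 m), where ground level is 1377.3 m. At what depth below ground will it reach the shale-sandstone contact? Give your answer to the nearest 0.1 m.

Two edge vectors: Shot 7→Shot 8 = (261, -1880, -250.2), Shot 7→Shot 9 = (1940, -1519, -95.2).
Normal n = (Shot 7→Shot 8) × (Shot 7→Shot 9) = (-201077.8, -460540.8, 3250741).
So ∂z/∂x = −n_x/n_z = 0.061855989 and ∂z/∂y = −n_y/n_z = 0.141672560.
Intercept c from Shot 7: 1203.7 − 20433.38 − 913307.18 = −932536.86.
At (329774, 6447535): z_contact = 20398.50 + 913438.79 − 932536.86 = 1300.43 m.
Depth below ground = 1377.3 − 1300.43 = 76.9 m.

76.9 m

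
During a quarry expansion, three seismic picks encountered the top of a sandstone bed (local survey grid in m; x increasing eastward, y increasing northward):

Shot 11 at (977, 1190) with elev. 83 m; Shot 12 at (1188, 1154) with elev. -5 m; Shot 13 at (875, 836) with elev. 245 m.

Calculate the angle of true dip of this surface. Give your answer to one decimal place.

29.7°

Let the plane be z = a·x + b·y + c.
Shot 12−Shot 11: 211a − 36b = −88;  Shot 13−Shot 11: −102a − 354b = 162.
Solving gives a = −0.47194, b = −0.32164.
Gradient magnitude |∇z| = √(a² + b²) = √(0.22273 + 0.10346) = 0.57112.
True dip = arctan(0.57112) = 29.7°, dipping toward NE (azimuth ≈ 056°).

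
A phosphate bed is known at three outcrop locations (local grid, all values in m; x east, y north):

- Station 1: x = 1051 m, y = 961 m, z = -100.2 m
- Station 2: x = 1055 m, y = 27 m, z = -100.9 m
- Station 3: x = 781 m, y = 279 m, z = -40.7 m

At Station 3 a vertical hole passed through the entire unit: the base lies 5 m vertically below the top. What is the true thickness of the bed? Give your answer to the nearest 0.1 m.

Let the plane be z = a·x + b·y + c.
Station 2−Station 1: 4a − 934b = −0.7;  Station 3−Station 1: −270a − 682b = 59.5.
Solving gives a = −0.21988, b = −0.00019.
|∇z| = √(a²+b²) = 0.21988, so dip δ = arctan(0.21988) = 12.40°.
True thickness = vertical thickness × cos δ = 5 × cos 12.40° = 4.9 m.

4.9 m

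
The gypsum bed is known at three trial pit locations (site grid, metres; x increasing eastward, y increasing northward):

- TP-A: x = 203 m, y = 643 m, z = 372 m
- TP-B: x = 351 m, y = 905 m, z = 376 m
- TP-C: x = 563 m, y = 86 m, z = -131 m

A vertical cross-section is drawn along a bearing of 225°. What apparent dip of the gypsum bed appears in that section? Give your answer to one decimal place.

12.1°

Two edge vectors: TP-A→TP-B = (148, 262, 4), TP-A→TP-C = (360, -557, -503).
Normal n = (TP-A→TP-B) × (TP-A→TP-C) = (-129558, 75884, -176756).
So ∂z/∂x = −n_x/n_z = −0.73298 and ∂z/∂y = −n_y/n_z = 0.42931.
Unit vector along 225° is (sin 225°, cos 225°) = (-0.7071, -0.7071).
Slope in that direction = a·(-0.7071) + b·(-0.7071) = 0.21472.
Apparent dip = arctan|0.21472| = 12.1° (true dip is 40.3°, so apparent ≤ true as expected).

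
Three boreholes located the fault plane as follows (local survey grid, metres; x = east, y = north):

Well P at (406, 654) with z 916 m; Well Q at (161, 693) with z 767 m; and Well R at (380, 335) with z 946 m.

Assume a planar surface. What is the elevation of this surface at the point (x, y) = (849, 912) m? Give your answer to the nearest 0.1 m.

1138.8 m

Let the plane be z = a·x + b·y + c.
Well Q−Well P: −245a + 39b = −149;  Well R−Well P: −26a − 319b = 30.
Solving gives a = 0.58560, b = −0.14177.
Then c = 916 − a·406 − b·654 = 770.97.
At (849, 912): z = 497.2 − 129.3 + 770.97 = 1138.8 m.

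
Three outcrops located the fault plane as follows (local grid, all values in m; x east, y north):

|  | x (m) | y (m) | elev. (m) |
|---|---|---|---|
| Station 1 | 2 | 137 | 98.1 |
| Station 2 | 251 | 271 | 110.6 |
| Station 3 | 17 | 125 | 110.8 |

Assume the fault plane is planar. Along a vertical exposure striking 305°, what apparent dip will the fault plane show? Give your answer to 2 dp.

32.82°

Let the plane be z = a·x + b·y + c.
Station 2−Station 1: 249a + 134b = 12.5;  Station 3−Station 1: 15a − 12b = 12.7.
Solving gives a = 0.37051, b = −0.59520.
Unit vector along 305° is (sin 305°, cos 305°) = (-0.8192, 0.5736).
Slope in that direction = a·(-0.8192) + b·(0.5736) = −0.64489.
Apparent dip = arctan|0.64489| = 32.82° (true dip is 35.0°, so apparent ≤ true as expected).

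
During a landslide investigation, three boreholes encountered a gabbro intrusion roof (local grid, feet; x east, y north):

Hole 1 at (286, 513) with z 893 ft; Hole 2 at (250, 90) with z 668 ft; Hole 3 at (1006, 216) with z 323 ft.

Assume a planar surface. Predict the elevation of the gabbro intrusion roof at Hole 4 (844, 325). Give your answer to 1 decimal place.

475.7 ft

Let the plane be z = a·x + b·y + c.
Hole 2−Hole 1: −36a − 423b = −225;  Hole 3−Hole 1: 720a − 297b = −570.
Solving gives a = −0.552843, b = 0.578965.
Then c = 893 − a·286 − b·513 = 754.10.
At (844, 325): z = −466.6 + 188.2 + 754.10 = 475.7 ft.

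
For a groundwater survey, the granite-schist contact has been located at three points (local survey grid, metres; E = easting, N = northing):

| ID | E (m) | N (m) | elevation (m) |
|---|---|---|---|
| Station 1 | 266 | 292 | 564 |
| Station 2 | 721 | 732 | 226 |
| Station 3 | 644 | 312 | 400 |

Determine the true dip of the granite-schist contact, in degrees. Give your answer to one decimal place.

Two edge vectors: Station 1→Station 2 = (455, 440, -338), Station 1→Station 3 = (378, 20, -164).
Normal n = (Station 1→Station 2) × (Station 1→Station 3) = (-65400, -53144, -157220).
So ∂z/∂E = −n_x/n_z = −0.41598 and ∂z/∂N = −n_y/n_z = −0.33802.
Gradient magnitude |∇z| = √(a² + b²) = √(0.17304 + 0.11426) = 0.53600.
True dip = arctan(0.53600) = 28.2°, dipping toward NE (azimuth ≈ 051°).

28.2°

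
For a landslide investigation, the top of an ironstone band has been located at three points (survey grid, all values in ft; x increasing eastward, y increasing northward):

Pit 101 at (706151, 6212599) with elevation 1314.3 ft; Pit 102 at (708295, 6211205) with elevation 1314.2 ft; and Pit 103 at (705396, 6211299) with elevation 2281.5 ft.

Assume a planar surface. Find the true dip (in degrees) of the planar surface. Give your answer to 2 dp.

32.79°

Let the plane be z = a·x + b·y + c.
Pit 102−Pit 101: 2144a − 1394b = −0.1;  Pit 103−Pit 101: −755a − 1300b = 967.2.
Solving gives a = −0.35118, b = −0.54005.
Gradient magnitude |∇z| = √(a² + b²) = √(0.12333 + 0.29165) = 0.64419.
True dip = arctan(0.64419) = 32.79°, dipping toward NNE (azimuth ≈ 033°).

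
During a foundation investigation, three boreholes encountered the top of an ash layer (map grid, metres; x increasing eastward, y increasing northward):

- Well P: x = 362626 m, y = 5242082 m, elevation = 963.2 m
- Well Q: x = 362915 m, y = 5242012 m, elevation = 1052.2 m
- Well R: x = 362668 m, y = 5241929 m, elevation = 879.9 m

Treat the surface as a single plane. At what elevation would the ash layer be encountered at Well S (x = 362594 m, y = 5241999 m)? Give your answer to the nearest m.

Let the plane be z = a·x + b·y + c.
Well Q−Well P: 289a − 70b = 89;  Well R−Well P: 42a − 153b = −83.3.
Solving gives a = 0.47115827, b = 0.67378201.
Then c = 963.2 − a·362626 − b·5242082 = −3701911.58.
At (362594, 5241999): z = 170839.2 + 3531964.6 − 3701911.58 = 892.2 m.

892 m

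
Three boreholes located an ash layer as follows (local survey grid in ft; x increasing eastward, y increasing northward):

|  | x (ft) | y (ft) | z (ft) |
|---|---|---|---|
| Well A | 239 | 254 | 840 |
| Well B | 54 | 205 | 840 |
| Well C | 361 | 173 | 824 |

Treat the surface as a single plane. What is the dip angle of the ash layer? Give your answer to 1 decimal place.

Let the plane be z = a·x + b·y + c.
Well B−Well A: −185a − 49b = 0;  Well C−Well A: 122a − 81b = −16.
Solving gives a = −0.03740, b = 0.14120.
Gradient magnitude |∇z| = √(a² + b²) = √(0.00140 + 0.01994) = 0.14607.
True dip = arctan(0.14607) = 8.3°, dipping toward SSE (azimuth ≈ 165°).

8.3°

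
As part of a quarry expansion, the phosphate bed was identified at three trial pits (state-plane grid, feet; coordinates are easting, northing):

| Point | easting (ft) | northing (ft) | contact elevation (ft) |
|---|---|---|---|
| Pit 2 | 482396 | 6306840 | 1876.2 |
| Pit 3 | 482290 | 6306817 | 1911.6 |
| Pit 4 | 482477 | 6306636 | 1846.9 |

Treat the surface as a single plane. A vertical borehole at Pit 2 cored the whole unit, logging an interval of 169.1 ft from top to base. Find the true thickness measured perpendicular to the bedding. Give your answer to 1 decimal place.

Let the plane be z = a·easting + b·northing + c.
Pit 3−Pit 2: −106a − 23b = 35.4;  Pit 4−Pit 2: 81a − 204b = −29.3.
Solving gives a = −0.33616, b = 0.01015.
|∇z| = √(a²+b²) = 0.33632, so dip δ = arctan(0.33632) = 18.59°.
True thickness = vertical thickness × cos δ = 169.1 × cos 18.59° = 160.3 ft.

160.3 ft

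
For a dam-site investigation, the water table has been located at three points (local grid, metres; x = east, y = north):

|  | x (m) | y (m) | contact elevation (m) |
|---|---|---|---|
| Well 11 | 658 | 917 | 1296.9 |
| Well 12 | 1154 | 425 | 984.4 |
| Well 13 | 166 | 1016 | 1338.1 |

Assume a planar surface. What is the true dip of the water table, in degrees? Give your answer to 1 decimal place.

Let the plane be z = a·x + b·y + c.
Well 12−Well 11: 496a − 492b = −312.5;  Well 13−Well 11: −492a + 99b = 41.2.
Solving gives a = 0.05528, b = 0.69089.
Gradient magnitude |∇z| = √(a² + b²) = √(0.00306 + 0.47733) = 0.69310.
True dip = arctan(0.69310) = 34.7°, dipping toward S (azimuth ≈ 185°).

34.7°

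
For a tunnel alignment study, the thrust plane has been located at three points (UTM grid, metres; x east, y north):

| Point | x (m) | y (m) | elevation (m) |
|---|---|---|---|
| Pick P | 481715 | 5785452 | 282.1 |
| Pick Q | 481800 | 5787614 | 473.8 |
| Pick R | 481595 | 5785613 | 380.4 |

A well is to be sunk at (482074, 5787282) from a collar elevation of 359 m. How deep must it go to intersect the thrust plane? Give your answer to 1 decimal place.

105.6 m

Two edge vectors: Pick P→Pick Q = (85, 2162, 191.7), Pick P→Pick R = (-120, 161, 98.3).
Normal n = (Pick P→Pick Q) × (Pick P→Pick R) = (181660.9, -31359.5, 273125).
So ∂z/∂x = −n_x/n_z = −0.665120000 and ∂z/∂y = −n_y/n_z = 0.114817391.
Intercept c from Pick P: 282.1 + 320398.28 − 664270.51 = −343590.13.
At (482074, 5787282): z_contact = −320637.06 + 664480.62 − 343590.13 = 253.44 m.
Depth below ground = 359 − 253.44 = 105.6 m.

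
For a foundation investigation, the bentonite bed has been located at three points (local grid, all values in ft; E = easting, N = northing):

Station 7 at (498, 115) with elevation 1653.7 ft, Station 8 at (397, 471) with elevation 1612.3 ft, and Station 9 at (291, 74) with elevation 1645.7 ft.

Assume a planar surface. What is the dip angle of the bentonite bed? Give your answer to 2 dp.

Two edge vectors: Station 7→Station 8 = (-101, 356, -41.4), Station 7→Station 9 = (-207, -41, -8).
Normal n = (Station 7→Station 8) × (Station 7→Station 9) = (-4545.4, 7761.8, 77833).
So ∂z/∂E = −n_x/n_z = 0.05840 and ∂z/∂N = −n_y/n_z = −0.09972.
Gradient magnitude |∇z| = √(a² + b²) = √(0.00341 + 0.00994) = 0.11557.
True dip = arctan(0.11557) = 6.59°, dipping toward NNW (azimuth ≈ 330°).

6.59°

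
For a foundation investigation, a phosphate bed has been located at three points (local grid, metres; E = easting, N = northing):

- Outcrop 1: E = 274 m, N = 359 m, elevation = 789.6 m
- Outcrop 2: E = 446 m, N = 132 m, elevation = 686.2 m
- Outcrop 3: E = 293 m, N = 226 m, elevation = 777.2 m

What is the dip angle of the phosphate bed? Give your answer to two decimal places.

30.51°

Two edge vectors: Outcrop 1→Outcrop 2 = (172, -227, -103.4), Outcrop 1→Outcrop 3 = (19, -133, -12.4).
Normal n = (Outcrop 1→Outcrop 2) × (Outcrop 1→Outcrop 3) = (-10937.4, 168.2, -18563).
So ∂z/∂E = −n_x/n_z = −0.58920 and ∂z/∂N = −n_y/n_z = 0.00906.
Gradient magnitude |∇z| = √(a² + b²) = √(0.34716 + 0.00008) = 0.58927.
True dip = arctan(0.58927) = 30.51°, dipping toward E (azimuth ≈ 091°).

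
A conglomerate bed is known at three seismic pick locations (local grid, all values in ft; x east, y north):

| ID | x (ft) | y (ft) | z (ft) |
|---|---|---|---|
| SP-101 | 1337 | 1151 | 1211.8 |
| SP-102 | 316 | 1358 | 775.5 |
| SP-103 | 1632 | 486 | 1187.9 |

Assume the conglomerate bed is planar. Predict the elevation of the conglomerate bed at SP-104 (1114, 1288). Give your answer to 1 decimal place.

1139.3 ft

Two edge vectors: SP-101→SP-102 = (-1021, 207, -436.3), SP-101→SP-103 = (295, -665, -23.9).
Normal n = (SP-101→SP-102) × (SP-101→SP-103) = (-295086.8, -153110.4, 617900).
So ∂z/∂x = −n_x/n_z = 0.477564 and ∂z/∂y = −n_y/n_z = 0.247792.
Intercept c from SP-101: 1211.8 − 638.50 − 285.21 = 288.09.
At (1114, 1288): z = 532.0 + 319.2 + 288.09 = 1139.3 ft.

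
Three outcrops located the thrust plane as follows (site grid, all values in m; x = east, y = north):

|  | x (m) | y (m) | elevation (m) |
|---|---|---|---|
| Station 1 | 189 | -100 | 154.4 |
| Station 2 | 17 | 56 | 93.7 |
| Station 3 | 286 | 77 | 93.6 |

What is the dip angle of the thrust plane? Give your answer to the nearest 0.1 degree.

19.8°

Let the plane be z = a·x + b·y + c.
Station 2−Station 1: −172a + 156b = −60.7;  Station 3−Station 1: 97a + 177b = −60.8.
Solving gives a = 0.02763, b = −0.35864.
Gradient magnitude |∇z| = √(a² + b²) = √(0.00076 + 0.12862) = 0.35971.
True dip = arctan(0.35971) = 19.8°, dipping toward N (azimuth ≈ 356°).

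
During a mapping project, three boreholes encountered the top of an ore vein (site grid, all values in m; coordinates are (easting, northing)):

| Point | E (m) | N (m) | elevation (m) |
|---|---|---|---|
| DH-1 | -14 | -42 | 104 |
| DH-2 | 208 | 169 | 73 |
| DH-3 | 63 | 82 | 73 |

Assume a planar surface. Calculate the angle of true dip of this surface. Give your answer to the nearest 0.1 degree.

24.9°

Two edge vectors: DH-1→DH-2 = (222, 211, -31), DH-1→DH-3 = (77, 124, -31).
Normal n = (DH-1→DH-2) × (DH-1→DH-3) = (-2697, 4495, 11281).
So ∂z/∂E = −n_x/n_z = 0.23907 and ∂z/∂N = −n_y/n_z = −0.39846.
Gradient magnitude |∇z| = √(a² + b²) = √(0.05716 + 0.15877) = 0.46468.
True dip = arctan(0.46468) = 24.9°, dipping toward NNW (azimuth ≈ 329°).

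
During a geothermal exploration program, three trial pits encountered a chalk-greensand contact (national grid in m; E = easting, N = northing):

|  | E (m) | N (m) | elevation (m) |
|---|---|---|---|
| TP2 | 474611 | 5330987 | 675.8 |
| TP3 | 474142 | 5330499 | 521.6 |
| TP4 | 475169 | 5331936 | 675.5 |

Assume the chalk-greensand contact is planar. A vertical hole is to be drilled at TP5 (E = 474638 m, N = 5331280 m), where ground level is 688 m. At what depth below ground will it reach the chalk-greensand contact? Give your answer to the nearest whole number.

135 m

Let the plane be z = a·E + b·N + c.
TP3−TP2: −469a − 488b = −154.2;  TP4−TP2: 558a + 949b = −0.3.
Solving gives a = 0.84781076, b = −0.49881813.
Then c = 675.8 − a·474611 − b·5330987 = 2257488.45.
At (474638, 5331280): z_contact = 402403.2 − 2659339.1 + 2257488.45 = 552.5 m.
Depth below ground = 688 − 552.5 = 135 m.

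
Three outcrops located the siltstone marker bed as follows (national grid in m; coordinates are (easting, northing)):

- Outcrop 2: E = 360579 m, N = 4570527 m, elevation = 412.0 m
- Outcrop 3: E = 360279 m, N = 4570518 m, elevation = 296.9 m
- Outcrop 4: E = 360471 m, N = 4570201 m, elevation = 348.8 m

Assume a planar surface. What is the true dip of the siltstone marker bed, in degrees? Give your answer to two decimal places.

21.18°

Two edge vectors: Outcrop 2→Outcrop 3 = (-300, -9, -115.1), Outcrop 2→Outcrop 4 = (-108, -326, -63.2).
Normal n = (Outcrop 2→Outcrop 3) × (Outcrop 2→Outcrop 4) = (-36953.8, -6529.2, 96828).
So ∂z/∂E = −n_x/n_z = 0.38164 and ∂z/∂N = −n_y/n_z = 0.06743.
Gradient magnitude |∇z| = √(a² + b²) = √(0.14565 + 0.00455) = 0.38755.
True dip = arctan(0.38755) = 21.18°, dipping toward W (azimuth ≈ 260°).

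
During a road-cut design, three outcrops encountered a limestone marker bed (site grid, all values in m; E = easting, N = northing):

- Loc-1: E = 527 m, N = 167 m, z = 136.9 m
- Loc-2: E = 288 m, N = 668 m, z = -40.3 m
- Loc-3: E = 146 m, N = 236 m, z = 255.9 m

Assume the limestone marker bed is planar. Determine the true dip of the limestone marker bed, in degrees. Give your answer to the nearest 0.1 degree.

34.5°

Let the plane be z = a·E + b·N + c.
Loc-2−Loc-1: −239a + 501b = −177.2;  Loc-3−Loc-1: −381a + 69b = 119.
Solving gives a = −0.41198, b = −0.55023.
Gradient magnitude |∇z| = √(a² + b²) = √(0.16973 + 0.30275) = 0.68737.
True dip = arctan(0.68737) = 34.5°, dipping toward NE (azimuth ≈ 037°).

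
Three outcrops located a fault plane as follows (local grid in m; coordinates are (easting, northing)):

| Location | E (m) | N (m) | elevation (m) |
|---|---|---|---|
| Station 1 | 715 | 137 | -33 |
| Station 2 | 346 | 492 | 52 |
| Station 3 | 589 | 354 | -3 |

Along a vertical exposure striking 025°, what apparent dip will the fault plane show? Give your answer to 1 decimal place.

4.8°

Let the plane be z = a·E + b·N + c.
Station 2−Station 1: −369a + 355b = 85;  Station 3−Station 1: −126a + 217b = 30.
Solving gives a = −0.22055, b = 0.01019.
Unit vector along 025° is (sin 25°, cos 25°) = (0.4226, 0.9063).
Slope in that direction = a·(0.4226) + b·(0.9063) = −0.08398.
Apparent dip = arctan|0.08398| = 4.8° (true dip is 12.5°, so apparent ≤ true as expected).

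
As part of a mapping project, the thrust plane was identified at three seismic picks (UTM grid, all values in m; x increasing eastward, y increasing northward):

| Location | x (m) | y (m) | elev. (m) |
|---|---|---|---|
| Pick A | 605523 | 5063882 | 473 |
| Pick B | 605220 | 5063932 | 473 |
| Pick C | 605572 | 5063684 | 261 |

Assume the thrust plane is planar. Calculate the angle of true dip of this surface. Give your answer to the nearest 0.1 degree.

Two edge vectors: Pick A→Pick B = (-303, 50, 0), Pick A→Pick C = (49, -198, -212).
Normal n = (Pick A→Pick B) × (Pick A→Pick C) = (-10600, -64236, 57544).
So ∂z/∂x = −n_x/n_z = 0.18421 and ∂z/∂y = −n_y/n_z = 1.11629.
Gradient magnitude |∇z| = √(a² + b²) = √(0.03393 + 1.24611) = 1.13139.
True dip = arctan(1.13139) = 48.5°, dipping toward S (azimuth ≈ 189°).

48.5°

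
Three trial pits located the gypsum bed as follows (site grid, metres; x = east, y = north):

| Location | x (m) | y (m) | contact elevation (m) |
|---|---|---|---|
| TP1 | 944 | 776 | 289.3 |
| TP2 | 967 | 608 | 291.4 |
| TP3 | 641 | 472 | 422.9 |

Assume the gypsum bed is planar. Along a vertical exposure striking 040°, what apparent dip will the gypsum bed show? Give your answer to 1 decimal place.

16.2°

Two edge vectors: TP1→TP2 = (23, -168, 2.1), TP1→TP3 = (-303, -304, 133.6).
Normal n = (TP1→TP2) × (TP1→TP3) = (-21806.4, -3709.1, -57896).
So ∂z/∂x = −n_x/n_z = −0.37665 and ∂z/∂y = −n_y/n_z = −0.06406.
Unit vector along 040° is (sin 40°, cos 40°) = (0.6428, 0.7660).
Slope in that direction = a·(0.6428) + b·(0.7660) = −0.29118.
Apparent dip = arctan|0.29118| = 16.2° (true dip is 20.9°, so apparent ≤ true as expected).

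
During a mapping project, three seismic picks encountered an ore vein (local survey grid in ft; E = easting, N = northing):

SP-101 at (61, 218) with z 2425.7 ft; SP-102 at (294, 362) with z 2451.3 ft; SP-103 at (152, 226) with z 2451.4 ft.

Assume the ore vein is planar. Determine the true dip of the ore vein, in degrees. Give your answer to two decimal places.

24.24°

Two edge vectors: SP-101→SP-102 = (233, 144, 25.6), SP-101→SP-103 = (91, 8, 25.7).
Normal n = (SP-101→SP-102) × (SP-101→SP-103) = (3496, -3658.5, -11240).
So ∂z/∂E = −n_x/n_z = 0.31103 and ∂z/∂N = −n_y/n_z = −0.32549.
Gradient magnitude |∇z| = √(a² + b²) = √(0.09674 + 0.10594) = 0.45020.
True dip = arctan(0.45020) = 24.24°, dipping toward NW (azimuth ≈ 316°).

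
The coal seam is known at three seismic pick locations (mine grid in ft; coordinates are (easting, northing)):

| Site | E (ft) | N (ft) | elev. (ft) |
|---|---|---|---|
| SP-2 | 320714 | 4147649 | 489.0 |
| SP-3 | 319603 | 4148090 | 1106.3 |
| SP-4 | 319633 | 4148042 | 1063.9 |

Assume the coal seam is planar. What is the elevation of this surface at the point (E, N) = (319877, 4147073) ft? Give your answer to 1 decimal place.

Let the plane be z = a·E + b·N + c.
SP-3−SP-2: −1111a + 441b = 617.3;  SP-4−SP-2: −1081a + 393b = 574.9.
Solving gives a = −0.272632051, b = 0.712938301.
Then c = 489 − a·320714 − b·4147649 = −2869091.92.
At (319877, 4147073): z = −87208.7 + 2956607.2 − 2869091.92 = 306.5 ft.

306.5 ft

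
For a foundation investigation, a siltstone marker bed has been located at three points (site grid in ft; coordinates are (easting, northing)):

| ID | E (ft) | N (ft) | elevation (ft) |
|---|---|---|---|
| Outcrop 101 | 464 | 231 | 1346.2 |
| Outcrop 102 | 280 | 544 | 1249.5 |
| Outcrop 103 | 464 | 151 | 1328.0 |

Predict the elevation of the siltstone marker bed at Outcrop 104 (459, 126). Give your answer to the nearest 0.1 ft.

Two edge vectors: Outcrop 101→Outcrop 102 = (-184, 313, -96.7), Outcrop 101→Outcrop 103 = (0, -80, -18.2).
Normal n = (Outcrop 101→Outcrop 102) × (Outcrop 101→Outcrop 103) = (-13432.6, -3348.8, 14720).
So ∂z/∂E = −n_x/n_z = 0.91254 and ∂z/∂N = −n_y/n_z = 0.22750.
Intercept c from Outcrop 101: 1346.2 − 423.42 − 52.55 = 870.23.
At (459, 126): z = 418.9 + 28.7 + 870.23 = 1317.7 ft.

1317.7 ft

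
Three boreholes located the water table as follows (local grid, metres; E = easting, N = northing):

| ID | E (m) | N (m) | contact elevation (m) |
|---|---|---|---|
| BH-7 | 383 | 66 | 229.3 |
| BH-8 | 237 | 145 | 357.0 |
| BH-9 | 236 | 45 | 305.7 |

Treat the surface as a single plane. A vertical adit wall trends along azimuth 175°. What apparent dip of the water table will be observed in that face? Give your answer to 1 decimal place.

Two edge vectors: BH-7→BH-8 = (-146, 79, 127.7), BH-7→BH-9 = (-147, -21, 76.4).
Normal n = (BH-7→BH-8) × (BH-7→BH-9) = (8717.3, -7617.5, 14679).
So ∂z/∂E = −n_x/n_z = −0.59386 and ∂z/∂N = −n_y/n_z = 0.51894.
Unit vector along 175° is (sin 175°, cos 175°) = (0.0872, -0.9962).
Slope in that direction = a·(0.0872) + b·(-0.9962) = −0.56872.
Apparent dip = arctan|0.56872| = 29.6° (true dip is 38.3°, so apparent ≤ true as expected).

29.6°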